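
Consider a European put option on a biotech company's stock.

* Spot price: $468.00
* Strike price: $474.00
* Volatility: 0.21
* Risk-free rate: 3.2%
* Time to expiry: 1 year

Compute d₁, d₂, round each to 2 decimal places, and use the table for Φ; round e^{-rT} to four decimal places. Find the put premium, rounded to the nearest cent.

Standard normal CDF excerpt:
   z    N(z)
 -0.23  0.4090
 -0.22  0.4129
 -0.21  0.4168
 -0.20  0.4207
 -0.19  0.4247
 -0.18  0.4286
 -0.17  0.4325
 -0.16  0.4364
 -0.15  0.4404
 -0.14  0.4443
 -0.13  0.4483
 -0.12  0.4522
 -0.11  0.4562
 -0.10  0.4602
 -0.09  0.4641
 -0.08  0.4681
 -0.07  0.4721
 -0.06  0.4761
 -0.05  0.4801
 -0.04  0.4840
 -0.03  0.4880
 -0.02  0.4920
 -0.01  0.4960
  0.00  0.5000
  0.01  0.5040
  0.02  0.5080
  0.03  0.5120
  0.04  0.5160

σ√T = 0.21 × 1.0000 = 0.2100
ln(S/K) + (r + σ²/2)T = ln(468/474) + (0.032 + 0.21²/2)·1 = -0.0127 + 0.0541 = 0.0413
d₁ = 0.0413 / 0.2100 = 0.1967 which rounds to 0.20
d₂ = d₁ − σ√T = 0.1967 − 0.2100 = -0.0133 which rounds to -0.01
exp(−rT) = exp(−0.032·1) = 0.9685
N(−d₂) = N(0.01) = 0.5040;  N(−d₁) = N(-0.20) = 0.4207
P = 474·0.9685·0.5040 − 468·0.4207 = 231.3708 − 196.8876 = 34.4832

$34.48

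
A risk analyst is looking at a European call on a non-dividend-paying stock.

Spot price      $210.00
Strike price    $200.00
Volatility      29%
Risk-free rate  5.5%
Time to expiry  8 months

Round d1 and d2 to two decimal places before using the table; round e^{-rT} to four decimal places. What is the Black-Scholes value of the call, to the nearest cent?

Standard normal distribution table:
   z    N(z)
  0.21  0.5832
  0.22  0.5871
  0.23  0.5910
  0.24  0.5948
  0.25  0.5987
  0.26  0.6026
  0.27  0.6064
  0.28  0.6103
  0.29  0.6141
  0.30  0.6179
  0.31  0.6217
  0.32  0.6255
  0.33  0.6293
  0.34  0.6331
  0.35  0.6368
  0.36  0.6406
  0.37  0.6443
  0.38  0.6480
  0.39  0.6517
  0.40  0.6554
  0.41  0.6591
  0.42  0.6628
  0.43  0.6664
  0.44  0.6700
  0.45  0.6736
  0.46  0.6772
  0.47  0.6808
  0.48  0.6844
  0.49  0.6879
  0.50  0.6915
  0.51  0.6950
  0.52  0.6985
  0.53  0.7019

$29.05

σ√T = 0.29 × 0.8165 = 0.2368
d₁ = [ln(210/200) + (0.055 + ½·0.29²)·0.6667] / (σ√T) = (0.0488 + 0.0647) / 0.2368 = 0.4793 ⇒ 0.48
d₂ = 0.4793 − 0.2368 = 0.2425 ⇒ 0.24
e^(−rT) = e^(−0.055·0.6667) = 0.9640
N(d₁) = N(0.48) = 0.6844;  N(d₂) = N(0.24) = 0.5948
C = 210·0.6844 − 200·0.9640·0.5948 = 143.7240 − 114.6774 = 29.0466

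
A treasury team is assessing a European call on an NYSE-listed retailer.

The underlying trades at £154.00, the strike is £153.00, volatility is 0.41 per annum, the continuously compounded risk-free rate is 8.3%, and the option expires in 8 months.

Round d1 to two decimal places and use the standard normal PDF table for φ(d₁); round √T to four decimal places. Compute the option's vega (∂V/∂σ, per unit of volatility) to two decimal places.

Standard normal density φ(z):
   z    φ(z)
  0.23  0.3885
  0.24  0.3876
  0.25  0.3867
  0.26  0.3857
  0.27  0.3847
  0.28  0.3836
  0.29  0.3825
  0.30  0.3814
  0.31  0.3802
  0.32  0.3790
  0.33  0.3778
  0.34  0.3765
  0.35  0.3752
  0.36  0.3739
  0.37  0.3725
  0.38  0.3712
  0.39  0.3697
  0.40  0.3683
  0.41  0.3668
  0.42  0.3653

47.18

T = 0.6667;  σ√T = 0.3348
d₁ = [ln(154/153) + (0.083 + 0.41²/2)·0.6667] / 0.3348 = [0.0065 + 0.1114] / 0.3348 = 0.3521 ⇒ 0.35
√T = √0.6667 = 0.8165
φ(d₁) = φ(0.35) = 0.3752
vega = S·φ(d₁)·√T = 154·0.3752·0.8165 = 47.1780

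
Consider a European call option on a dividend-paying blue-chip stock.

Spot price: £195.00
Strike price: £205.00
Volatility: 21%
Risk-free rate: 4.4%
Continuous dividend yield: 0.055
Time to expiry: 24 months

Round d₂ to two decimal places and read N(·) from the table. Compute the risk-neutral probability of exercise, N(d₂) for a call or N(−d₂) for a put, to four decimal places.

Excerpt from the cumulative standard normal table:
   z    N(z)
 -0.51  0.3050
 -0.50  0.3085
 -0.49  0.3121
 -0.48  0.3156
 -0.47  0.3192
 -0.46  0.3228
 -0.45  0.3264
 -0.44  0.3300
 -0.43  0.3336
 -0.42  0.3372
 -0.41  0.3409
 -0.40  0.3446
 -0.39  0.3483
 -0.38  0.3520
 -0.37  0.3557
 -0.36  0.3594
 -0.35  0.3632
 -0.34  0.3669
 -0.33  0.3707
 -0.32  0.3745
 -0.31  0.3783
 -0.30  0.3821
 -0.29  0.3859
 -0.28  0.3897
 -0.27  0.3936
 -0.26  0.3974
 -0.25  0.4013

0.3483

T = 2;  σ√T = 0.2970
d₁ = [ln(195/205) + (0.044 − 0.055 + ½·0.21²)·2] / (σ√T) = (-0.0500 + 0.0221) / 0.2970 = -0.0940 ≈ -0.09
d₂ = -0.0940 − 0.2970 = -0.3910 ≈ -0.39
Pr(exercise) under Q = N(d₂) = 0.3483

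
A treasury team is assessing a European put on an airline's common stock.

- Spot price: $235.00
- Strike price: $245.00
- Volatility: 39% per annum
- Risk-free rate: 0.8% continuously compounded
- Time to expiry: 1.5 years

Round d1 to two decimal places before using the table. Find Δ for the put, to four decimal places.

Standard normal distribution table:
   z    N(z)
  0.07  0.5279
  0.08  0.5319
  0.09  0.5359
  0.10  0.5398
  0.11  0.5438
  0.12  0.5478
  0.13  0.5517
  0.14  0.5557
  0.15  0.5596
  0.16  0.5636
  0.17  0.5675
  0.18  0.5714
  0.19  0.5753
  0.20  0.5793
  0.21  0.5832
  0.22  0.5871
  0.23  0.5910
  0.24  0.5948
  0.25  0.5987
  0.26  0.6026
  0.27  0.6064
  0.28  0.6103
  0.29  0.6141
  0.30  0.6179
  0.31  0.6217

σ√T = 0.39·√1.5 = 0.4777
d₁ = [ln(235/245) + (0.008 + ½·0.39²)·1.5] / (σ√T) = (-0.0417 + 0.1261) / 0.4777 = 0.1767 which rounds to 0.18
N(d₁) = N(0.18) = 0.5714
Δ_put = N(d₁) − 1 = 0.5714 − 1 = -0.4286

-0.4286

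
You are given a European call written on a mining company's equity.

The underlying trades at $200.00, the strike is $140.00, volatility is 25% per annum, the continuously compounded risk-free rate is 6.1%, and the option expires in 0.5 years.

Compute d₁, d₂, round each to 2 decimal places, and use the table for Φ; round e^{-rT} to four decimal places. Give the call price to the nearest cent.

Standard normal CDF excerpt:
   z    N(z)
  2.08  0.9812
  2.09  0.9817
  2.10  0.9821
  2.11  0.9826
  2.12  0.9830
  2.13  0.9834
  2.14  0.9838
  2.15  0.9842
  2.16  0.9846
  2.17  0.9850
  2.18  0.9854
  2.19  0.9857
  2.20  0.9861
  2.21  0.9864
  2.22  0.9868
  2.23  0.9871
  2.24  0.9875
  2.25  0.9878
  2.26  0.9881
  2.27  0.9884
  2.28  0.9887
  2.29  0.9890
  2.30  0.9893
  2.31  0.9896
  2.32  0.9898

$64.37

σ√T = 0.25·√0.5 = 0.1768
d₁ = [ln(200/140) + (0.061 + 0.25²/2)·0.5] / 0.1768 = [0.3567 + 0.0461] / 0.1768 = 2.2786 ≈ 2.28
d₂ = d₁ − σ√T = 2.2786 − 0.1768 = 2.1018 ≈ 2.10
exp(−rT) = exp(−0.061·0.5) = 0.9700
N(d₁) = N(2.28) = 0.9887;  N(d₂) = N(2.10) = 0.9821
C = 200·0.9887 − 140·0.9700·0.9821 = 197.7400 − 133.3692 = 64.3708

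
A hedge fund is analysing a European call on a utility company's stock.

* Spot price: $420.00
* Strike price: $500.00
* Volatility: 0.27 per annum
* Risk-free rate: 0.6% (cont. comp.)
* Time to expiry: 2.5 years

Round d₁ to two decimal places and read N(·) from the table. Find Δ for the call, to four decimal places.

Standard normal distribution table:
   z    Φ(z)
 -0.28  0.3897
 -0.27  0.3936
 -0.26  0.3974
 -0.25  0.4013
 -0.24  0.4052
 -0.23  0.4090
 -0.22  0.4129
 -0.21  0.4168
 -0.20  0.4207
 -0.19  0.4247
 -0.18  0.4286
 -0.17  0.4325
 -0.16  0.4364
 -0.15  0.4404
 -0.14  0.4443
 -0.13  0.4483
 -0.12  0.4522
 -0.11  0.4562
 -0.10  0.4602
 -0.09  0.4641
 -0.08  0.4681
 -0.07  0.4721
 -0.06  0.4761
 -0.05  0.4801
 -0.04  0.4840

0.4364

σ√T = 0.27·√2.5 = 0.4269
d₁ = [ln(420/500) + (0.006 + ½·0.27²)·2.5] / (σ√T) = (-0.1744 + 0.1061) / 0.4269 = -0.1598 ≈ -0.16
N(d₁) = N(-0.16) = 0.4364
Δ_call = N(d₁) = 0.4364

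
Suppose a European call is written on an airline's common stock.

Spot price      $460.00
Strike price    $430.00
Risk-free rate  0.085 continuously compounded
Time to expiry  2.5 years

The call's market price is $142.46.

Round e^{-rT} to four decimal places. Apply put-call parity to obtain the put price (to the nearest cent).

$30.16

e^(−rT) = e^(−0.085·2.5) = 0.8086
Put-call parity: C − P = S − K·e^(−rT) = 460 − 430·0.8086 = 460 − 347.6980 = 112.3020
P = C − (C − P) = 142.46 − (112.3020) = 30.1580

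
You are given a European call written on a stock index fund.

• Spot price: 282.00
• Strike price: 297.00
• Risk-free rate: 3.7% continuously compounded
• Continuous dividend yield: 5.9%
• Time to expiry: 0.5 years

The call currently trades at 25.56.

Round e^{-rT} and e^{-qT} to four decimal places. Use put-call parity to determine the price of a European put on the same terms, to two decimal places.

exp(−qT) = exp(−0.059·0.5) = 0.9709;  exp(−rT) = exp(−0.037·0.5) = 0.9817
Put-call parity: C − P = S·e^(−qT) − K·e^(−rT) = 282·0.9709 − 297·0.9817 = 273.7938 − 291.5649 = -17.7711
P = C − (C − P) = 25.56 − (-17.7711) = 43.3311

43.33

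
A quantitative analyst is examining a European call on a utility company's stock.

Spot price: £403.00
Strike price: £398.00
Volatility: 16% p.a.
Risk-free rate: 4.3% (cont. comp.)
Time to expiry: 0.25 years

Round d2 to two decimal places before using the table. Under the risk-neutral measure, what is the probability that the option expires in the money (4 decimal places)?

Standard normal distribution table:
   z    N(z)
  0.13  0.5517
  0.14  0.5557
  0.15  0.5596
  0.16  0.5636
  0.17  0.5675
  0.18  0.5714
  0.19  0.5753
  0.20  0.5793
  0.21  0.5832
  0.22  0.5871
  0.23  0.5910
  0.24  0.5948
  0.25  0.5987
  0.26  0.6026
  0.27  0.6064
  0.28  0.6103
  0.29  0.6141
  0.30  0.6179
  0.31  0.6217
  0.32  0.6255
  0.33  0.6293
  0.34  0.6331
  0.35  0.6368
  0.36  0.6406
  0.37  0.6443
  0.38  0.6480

T = 0.25;  σ√T = 0.0800
d₁ = [ln(403/398) + (0.043 + ½·0.16²)·0.25] / (σ√T) = (0.0125 + 0.0139) / 0.0800 = 0.3304 → 0.33
d₂ = 0.3304 − 0.0800 = 0.2504 → 0.25
Risk-neutral Pr[S_T > K] = N(d₂) = N(0.25) = 0.5987

0.5987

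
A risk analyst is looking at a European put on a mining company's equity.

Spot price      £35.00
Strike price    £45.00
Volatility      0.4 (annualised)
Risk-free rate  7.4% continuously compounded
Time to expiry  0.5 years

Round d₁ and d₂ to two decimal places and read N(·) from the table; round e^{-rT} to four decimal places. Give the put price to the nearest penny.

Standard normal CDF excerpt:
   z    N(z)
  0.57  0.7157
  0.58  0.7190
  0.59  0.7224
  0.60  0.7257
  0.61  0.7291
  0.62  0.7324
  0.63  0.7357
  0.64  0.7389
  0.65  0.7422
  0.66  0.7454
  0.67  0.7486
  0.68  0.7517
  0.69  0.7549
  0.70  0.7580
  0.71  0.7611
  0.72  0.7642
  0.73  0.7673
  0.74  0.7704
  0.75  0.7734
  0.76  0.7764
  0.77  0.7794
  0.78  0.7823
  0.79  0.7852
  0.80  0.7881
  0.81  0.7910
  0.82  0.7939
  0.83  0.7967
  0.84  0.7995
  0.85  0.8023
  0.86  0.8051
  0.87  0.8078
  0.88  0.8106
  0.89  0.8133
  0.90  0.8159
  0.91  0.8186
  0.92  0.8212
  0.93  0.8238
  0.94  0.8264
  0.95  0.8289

£9.75

σ√T = 0.4 × 0.7071 = 0.2828
ln(S/K) + (r + σ²/2)T = ln(35/45) + (0.074 + 0.4²/2)·0.5 = -0.2513 + 0.0770 = -0.1743
d₁ = -0.1743 / 0.2828 = -0.6163 which rounds to -0.62
d₂ = d₁ − σ√T = -0.6163 − 0.2828 = -0.8991 which rounds to -0.90
exp(−rT) = exp(−0.074·0.5) = 0.9637
N(−d₂) = N(0.90) = 0.8159;  N(−d₁) = N(0.62) = 0.7324
P = 45·0.9637·0.8159 − 35·0.7324 = 35.3827 − 25.6340 = 9.7487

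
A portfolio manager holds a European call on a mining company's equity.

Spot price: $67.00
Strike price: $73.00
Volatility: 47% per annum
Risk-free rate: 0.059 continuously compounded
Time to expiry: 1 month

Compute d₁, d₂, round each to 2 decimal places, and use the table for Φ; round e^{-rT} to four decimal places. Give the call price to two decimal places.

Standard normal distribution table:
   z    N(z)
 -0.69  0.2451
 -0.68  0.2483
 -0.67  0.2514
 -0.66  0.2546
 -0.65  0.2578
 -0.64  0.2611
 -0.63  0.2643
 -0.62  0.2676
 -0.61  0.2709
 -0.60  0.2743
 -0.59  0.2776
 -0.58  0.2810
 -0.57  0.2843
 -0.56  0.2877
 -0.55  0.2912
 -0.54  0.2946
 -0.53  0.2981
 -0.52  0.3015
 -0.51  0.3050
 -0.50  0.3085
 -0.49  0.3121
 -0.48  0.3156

$1.48

σ√T = 0.47·√0.08333 = 0.1357
d₁ = [ln(67/73) + (0.059 + ½·0.47²)·0.08333] / (σ√T) = (-0.0858 + 0.0141) / 0.1357 = -0.5281 → -0.53
d₂ = -0.5281 − 0.1357 = -0.6637 → -0.66
e^(−rT) = e^(−0.059·0.08333) = 0.9951
N(d₁) = N(-0.53) = 0.2981;  N(d₂) = N(-0.66) = 0.2546
C = 67·0.2981 − 73·0.9951·0.2546 = 19.9727 − 18.4947 = 1.4780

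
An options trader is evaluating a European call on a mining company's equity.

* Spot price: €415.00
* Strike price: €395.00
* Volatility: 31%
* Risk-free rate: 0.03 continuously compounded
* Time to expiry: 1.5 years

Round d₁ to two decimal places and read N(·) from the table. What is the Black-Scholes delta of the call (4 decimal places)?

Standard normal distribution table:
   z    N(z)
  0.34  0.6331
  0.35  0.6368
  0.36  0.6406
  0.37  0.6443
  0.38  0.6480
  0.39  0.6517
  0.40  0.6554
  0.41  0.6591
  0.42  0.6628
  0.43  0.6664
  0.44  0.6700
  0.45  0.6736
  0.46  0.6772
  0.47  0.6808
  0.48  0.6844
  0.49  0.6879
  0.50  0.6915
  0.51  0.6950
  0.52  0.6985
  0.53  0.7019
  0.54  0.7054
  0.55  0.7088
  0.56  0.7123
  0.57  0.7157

0.6700

T = 1.5;  σ√T = 0.3797
d₁ = [ln(415/395) + (0.03 + 0.31²/2)·1.5] / 0.3797 = [0.0494 + 0.1171] / 0.3797 = 0.4385 ≈ 0.44
N(d₁) = N(0.44) = 0.6700
Δ_call = N(d₁) = 0.6700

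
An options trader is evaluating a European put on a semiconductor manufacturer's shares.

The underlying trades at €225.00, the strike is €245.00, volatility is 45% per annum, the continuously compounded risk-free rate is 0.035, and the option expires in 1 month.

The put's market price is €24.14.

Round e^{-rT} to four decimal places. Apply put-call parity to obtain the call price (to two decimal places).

€4.85

exp(−rT) = exp(−0.035·0.08333) = 0.9971
Put-call parity: C − P = S − K·e^(−rT) = 225 − 245·0.9971 = 225 − 244.2895 = -19.2895
C = P + (C − P) = 24.14 + (-19.2895) = 4.8505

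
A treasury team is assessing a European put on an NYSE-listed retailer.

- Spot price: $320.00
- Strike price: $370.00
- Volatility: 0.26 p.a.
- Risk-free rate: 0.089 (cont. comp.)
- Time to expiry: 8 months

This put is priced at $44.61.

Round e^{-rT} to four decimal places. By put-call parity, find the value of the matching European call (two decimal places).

e^(−rT) = e^(−0.089·0.6667) = 0.9424
Put-call parity: C − P = S − K·e^(−rT) = 320 − 370·0.9424 = 320 − 348.6880 = -28.6880
C = P + (C − P) = 44.61 + (-28.6880) = 15.9220

$15.92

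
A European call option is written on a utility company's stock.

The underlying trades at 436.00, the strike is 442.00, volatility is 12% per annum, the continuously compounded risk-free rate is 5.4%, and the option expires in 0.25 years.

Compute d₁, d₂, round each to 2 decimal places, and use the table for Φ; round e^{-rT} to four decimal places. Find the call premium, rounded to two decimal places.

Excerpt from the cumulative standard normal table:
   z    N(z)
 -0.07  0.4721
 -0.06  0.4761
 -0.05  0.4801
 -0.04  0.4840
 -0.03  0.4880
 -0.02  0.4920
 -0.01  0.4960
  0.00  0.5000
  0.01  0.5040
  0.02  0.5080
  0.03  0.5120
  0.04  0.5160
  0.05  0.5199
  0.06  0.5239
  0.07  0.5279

T = 0.25;  σ√T = 0.0600
d₁ = [ln(436/442) + (0.054 + 0.12²/2)·0.25] / 0.0600 = [-0.0137 + 0.0153] / 0.0600 = 0.0272 which rounds to 0.03
d₂ = d₁ − σ√T = 0.0272 − 0.0600 = -0.0328 which rounds to -0.03
e^(−rT) = e^(−0.054·0.25) = 0.9866
N(d₁) = N(0.03) = 0.5120;  N(d₂) = N(-0.03) = 0.4880
C = 436·0.5120 − 442·0.9866·0.4880 = 223.2320 − 212.8057 = 10.4263

10.43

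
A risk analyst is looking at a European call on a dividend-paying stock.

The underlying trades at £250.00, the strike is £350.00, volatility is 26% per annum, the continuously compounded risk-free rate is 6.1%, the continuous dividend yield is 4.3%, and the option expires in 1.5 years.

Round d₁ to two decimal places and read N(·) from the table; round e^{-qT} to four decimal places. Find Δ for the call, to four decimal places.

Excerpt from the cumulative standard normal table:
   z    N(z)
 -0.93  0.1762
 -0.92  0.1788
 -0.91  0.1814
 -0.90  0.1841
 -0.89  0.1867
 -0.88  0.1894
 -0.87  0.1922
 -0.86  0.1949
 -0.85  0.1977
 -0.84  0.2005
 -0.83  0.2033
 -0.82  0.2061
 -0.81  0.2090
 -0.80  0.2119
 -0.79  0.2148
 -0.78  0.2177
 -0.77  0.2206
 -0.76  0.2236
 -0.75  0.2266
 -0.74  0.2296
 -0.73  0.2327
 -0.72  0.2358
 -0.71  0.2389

T = 1.5;  σ√T = 0.3184
d₁ = [ln(250/350) + (0.061 − 0.043 + 0.26²/2)·1.5] / 0.3184 = [-0.3365 + 0.0777] / 0.3184 = -0.8126 → -0.81
N(d₁) = N(-0.81) = 0.2090
Δ_call = exp(−qT)·N(d₁) = 0.9375·0.2090 = 0.1959

0.1959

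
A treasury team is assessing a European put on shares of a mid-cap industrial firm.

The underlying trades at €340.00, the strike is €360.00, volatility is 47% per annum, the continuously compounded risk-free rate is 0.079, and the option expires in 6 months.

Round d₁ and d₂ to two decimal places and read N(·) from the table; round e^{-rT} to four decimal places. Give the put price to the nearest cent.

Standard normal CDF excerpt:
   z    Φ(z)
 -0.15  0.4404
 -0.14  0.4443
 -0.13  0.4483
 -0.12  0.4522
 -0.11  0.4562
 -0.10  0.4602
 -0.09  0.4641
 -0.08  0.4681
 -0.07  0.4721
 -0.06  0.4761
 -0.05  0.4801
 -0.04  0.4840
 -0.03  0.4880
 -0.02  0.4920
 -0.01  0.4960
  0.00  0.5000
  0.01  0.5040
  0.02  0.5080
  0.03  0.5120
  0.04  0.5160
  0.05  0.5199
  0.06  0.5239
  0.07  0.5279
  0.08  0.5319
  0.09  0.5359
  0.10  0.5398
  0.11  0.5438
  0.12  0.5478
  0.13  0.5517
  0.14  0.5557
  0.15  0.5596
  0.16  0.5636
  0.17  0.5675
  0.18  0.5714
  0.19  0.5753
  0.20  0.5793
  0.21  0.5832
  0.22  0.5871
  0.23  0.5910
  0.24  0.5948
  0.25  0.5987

€48.07

σ√T = 0.47·√0.5 = 0.3323
d₁ = [ln(340/360) + (0.079 + ½·0.47²)·0.5] / (σ√T) = (-0.0572 + 0.0947) / 0.3323 = 0.1130 → 0.11
d₂ = 0.1130 − 0.3323 = -0.2193 → -0.22
exp(−rT) = exp(−0.079·0.5) = 0.9613
N(−d₂) = N(0.22) = 0.5871;  N(−d₁) = N(-0.11) = 0.4562
P = 360·0.9613·0.5871 − 340·0.4562 = 203.1765 − 155.1080 = 48.0685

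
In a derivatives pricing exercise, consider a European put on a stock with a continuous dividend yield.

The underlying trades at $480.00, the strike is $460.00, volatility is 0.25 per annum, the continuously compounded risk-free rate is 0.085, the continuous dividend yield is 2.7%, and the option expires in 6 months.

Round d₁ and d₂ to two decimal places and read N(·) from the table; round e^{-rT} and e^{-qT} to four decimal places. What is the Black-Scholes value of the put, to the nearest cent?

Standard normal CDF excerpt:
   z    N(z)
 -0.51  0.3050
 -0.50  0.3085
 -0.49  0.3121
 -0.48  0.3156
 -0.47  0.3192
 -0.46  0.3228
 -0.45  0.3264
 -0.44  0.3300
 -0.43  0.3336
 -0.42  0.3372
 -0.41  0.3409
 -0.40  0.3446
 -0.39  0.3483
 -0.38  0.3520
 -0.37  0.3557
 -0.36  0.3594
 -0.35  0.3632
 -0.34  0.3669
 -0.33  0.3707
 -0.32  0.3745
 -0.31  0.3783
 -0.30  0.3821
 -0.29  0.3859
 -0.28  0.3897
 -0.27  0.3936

σ√T = 0.25 × 0.7071 = 0.1768
d₁ = [ln(480/460) + (0.085 − 0.027 + 0.25²/2)·0.5] / 0.1768 = [0.0426 + 0.0446] / 0.1768 = 0.4932 ⇒ 0.49
d₂ = d₁ − σ√T = 0.4932 − 0.1768 = 0.3164 ⇒ 0.32
exp(−qT) = exp(−0.027·0.5) = 0.9866;  exp(−rT) = exp(−0.085·0.5) = 0.9584
N(−d₂) = N(-0.32) = 0.3745;  N(−d₁) = N(-0.49) = 0.3121
P = 460·0.9584·0.3745 − 480·0.9866·0.3121 = 165.1036 − 147.8006 = 17.3030

$17.30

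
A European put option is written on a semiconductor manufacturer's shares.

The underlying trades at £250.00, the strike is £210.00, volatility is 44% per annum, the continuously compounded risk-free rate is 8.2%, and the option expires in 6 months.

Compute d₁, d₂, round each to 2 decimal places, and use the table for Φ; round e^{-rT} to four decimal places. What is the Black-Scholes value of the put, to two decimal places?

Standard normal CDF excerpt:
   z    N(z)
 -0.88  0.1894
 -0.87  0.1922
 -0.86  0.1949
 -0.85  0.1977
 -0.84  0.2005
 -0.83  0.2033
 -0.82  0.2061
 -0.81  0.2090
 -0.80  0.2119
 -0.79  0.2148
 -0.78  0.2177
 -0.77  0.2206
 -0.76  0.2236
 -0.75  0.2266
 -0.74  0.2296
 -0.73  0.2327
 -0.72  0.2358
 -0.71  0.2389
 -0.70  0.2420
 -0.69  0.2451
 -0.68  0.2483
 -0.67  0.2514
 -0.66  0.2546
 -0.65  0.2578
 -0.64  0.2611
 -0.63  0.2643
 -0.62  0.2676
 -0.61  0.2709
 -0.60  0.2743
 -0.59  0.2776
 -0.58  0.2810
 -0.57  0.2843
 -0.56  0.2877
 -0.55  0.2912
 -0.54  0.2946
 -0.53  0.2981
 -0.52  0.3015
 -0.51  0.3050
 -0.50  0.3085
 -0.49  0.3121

£9.95

σ√T = 0.44·√0.5 = 0.3111
d₁ = [ln(250/210) + (0.082 + 0.44²/2)·0.5] / 0.3111 = [0.1744 + 0.0894] / 0.3111 = 0.8477 ⇒ 0.85
d₂ = d₁ − σ√T = 0.8477 − 0.3111 = 0.5366 ⇒ 0.54
exp(−rT) = exp(−0.082·0.5) = 0.9598
N(−d₂) = N(-0.54) = 0.2946;  N(−d₁) = N(-0.85) = 0.1977
P = 210·0.9598·0.2946 − 250·0.1977 = 59.3790 − 49.4250 = 9.9540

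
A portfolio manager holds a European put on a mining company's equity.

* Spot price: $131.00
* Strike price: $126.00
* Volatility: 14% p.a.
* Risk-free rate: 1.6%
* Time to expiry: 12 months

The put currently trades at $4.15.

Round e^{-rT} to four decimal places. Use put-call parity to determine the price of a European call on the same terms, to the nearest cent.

e^(−rT) = e^(−0.016·1) = 0.9841
Put-call parity: C − P = S − K·e^(−rT) = 131 − 126·0.9841 = 131 − 123.9966 = 7.0034
C = P + (C − P) = 4.15 + (7.0034) = 11.1534

$11.15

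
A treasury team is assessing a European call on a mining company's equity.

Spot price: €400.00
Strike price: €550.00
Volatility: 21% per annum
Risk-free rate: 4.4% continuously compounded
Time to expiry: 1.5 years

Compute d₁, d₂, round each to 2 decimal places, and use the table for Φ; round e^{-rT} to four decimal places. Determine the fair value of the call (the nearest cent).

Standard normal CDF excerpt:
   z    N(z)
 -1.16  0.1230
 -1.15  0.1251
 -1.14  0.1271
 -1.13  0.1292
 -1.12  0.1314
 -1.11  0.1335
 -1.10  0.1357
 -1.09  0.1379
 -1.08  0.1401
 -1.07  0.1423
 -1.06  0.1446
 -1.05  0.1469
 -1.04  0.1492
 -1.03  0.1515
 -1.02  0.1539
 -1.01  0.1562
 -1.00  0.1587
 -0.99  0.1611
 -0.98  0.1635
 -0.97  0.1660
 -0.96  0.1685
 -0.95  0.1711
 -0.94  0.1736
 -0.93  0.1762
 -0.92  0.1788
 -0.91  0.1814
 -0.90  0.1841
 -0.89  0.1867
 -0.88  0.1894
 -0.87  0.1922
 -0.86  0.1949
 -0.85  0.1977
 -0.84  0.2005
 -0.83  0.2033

σ√T = 0.21 × 1.2247 = 0.2572
d₁ = [ln(400/550) + (0.044 + 0.21²/2)·1.5] / 0.2572 = [-0.3185 + 0.0991] / 0.2572 = -0.8530 → -0.85
d₂ = d₁ − σ√T = -0.8530 − 0.2572 = -1.1102 → -1.11
e^(−rT) = e^(−0.044·1.5) = 0.9361
N(d₁) = N(-0.85) = 0.1977;  N(d₂) = N(-1.11) = 0.1335
C = 400·0.1977 − 550·0.9361·0.1335 = 79.0800 − 68.7331 = 10.3469

€10.35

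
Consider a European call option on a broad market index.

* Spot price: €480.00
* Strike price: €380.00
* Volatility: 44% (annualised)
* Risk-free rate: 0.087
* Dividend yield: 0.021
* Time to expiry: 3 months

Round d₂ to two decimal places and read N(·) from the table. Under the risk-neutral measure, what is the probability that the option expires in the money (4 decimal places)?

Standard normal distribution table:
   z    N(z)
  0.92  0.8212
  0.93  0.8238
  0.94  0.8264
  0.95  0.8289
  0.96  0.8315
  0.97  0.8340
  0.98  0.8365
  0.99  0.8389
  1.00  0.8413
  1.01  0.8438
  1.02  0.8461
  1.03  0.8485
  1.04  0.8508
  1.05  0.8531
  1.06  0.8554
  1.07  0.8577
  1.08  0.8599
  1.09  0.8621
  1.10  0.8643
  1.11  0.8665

σ√T = 0.44 × 0.5000 = 0.2200
ln(S/K) + (r − q + σ²/2)T = ln(480/380) + (0.087 − 0.021 + 0.44²/2)·0.25 = 0.2336 + 0.0407 = 0.2743
d₁ = 0.2743 / 0.2200 = 1.2469 ⇒ 1.25
d₂ = d₁ − σ√T = 1.2469 − 0.2200 = 1.0269 ⇒ 1.03
Pr(exercise) under Q = N(d₂) = 0.8485

0.8485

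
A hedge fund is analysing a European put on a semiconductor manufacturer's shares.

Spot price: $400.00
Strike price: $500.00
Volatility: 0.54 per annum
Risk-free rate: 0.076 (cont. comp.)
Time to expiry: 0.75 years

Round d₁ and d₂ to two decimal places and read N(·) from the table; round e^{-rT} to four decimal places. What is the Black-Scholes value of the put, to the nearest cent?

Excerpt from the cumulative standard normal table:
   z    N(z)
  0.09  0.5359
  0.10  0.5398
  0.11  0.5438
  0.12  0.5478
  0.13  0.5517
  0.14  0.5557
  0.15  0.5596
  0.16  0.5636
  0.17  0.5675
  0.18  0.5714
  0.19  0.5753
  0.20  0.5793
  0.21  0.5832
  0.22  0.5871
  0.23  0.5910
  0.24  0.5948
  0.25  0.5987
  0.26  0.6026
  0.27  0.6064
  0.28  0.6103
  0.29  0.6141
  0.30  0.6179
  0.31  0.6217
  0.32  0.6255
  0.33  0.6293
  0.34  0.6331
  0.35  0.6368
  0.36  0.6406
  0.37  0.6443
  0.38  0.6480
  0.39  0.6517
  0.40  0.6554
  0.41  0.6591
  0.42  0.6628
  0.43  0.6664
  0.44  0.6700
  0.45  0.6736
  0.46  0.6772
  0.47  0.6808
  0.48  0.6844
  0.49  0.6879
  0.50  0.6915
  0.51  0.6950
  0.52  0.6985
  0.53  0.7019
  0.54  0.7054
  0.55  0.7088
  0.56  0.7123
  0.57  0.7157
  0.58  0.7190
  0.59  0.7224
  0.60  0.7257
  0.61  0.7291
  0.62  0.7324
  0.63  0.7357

$122.07

σ√T = 0.54 × 0.8660 = 0.4677
d₁ = [ln(400/500) + (0.076 + 0.54²/2)·0.75] / 0.4677 = [-0.2231 + 0.1663] / 0.4677 = -0.1214 ⇒ -0.12
d₂ = d₁ − σ√T = -0.1214 − 0.4677 = -0.5891 ⇒ -0.59
e^(−rT) = e^(−0.076·0.75) = 0.9446
N(−d₂) = N(0.59) = 0.7224;  N(−d₁) = N(0.12) = 0.5478
P = 500·0.9446·0.7224 − 400·0.5478 = 341.1895 − 219.1200 = 122.0695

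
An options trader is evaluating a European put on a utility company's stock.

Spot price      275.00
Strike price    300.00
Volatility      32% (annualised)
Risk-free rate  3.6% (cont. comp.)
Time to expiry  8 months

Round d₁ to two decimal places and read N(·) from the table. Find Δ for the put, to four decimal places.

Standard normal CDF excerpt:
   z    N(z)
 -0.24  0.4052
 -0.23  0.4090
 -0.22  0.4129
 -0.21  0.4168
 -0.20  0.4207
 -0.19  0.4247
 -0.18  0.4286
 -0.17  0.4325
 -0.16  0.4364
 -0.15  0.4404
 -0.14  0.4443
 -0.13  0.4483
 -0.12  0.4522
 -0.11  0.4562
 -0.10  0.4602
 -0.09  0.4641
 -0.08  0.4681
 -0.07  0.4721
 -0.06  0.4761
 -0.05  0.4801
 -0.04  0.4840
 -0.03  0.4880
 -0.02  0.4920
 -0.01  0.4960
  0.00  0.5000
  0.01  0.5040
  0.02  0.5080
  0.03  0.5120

-0.5438

σ√T = 0.32 × 0.8165 = 0.2613
d₁ = [ln(275/300) + (0.036 + ½·0.32²)·0.6667] / (σ√T) = (-0.0870 + 0.0581) / 0.2613 = -0.1105 ≈ -0.11
N(d₁) = N(-0.11) = 0.4562
Δ_put = N(d₁) − 1 = 0.4562 − 1 = -0.5438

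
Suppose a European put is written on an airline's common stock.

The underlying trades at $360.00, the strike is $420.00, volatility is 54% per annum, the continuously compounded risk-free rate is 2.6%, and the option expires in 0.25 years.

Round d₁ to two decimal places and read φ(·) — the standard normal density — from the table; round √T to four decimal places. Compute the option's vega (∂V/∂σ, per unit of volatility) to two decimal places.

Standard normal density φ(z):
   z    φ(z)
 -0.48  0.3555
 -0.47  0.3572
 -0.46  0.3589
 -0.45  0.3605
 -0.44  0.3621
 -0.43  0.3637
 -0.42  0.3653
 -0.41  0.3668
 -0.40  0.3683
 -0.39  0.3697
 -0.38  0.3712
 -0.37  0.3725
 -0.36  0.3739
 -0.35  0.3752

66.02

σ√T = 0.54·√0.25 = 0.2700
d₁ = [ln(360/420) + (0.026 + 0.54²/2)·0.25] / 0.2700 = [-0.1542 + 0.0430] / 0.2700 = -0.4119 which rounds to -0.41
√T = √0.25 = 0.5000
φ(d₁) = φ(-0.41) = 0.3668
vega = S·φ(d₁)·√T = 360·0.3668·0.5000 = 66.0240
(Vega is the same for a European call and put with the same parameters.)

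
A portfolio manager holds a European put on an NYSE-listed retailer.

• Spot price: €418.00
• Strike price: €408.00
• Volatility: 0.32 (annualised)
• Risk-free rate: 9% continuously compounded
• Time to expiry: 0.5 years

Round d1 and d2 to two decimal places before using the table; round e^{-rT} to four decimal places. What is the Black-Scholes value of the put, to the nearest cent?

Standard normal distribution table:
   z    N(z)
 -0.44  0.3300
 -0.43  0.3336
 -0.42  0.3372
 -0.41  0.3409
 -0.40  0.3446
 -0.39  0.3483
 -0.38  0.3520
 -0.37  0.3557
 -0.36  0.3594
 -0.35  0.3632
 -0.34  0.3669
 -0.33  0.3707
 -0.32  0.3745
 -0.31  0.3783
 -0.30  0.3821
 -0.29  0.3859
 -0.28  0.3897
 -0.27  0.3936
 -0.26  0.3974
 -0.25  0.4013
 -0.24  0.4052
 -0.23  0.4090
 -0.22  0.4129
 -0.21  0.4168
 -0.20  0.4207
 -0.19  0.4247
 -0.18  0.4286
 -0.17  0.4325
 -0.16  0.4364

€24.70

σ√T = 0.32 × 0.7071 = 0.2263
d₁ = [ln(418/408) + (0.09 + ½·0.32²)·0.5] / (σ√T) = (0.0242 + 0.0706) / 0.2263 = 0.4190 ≈ 0.42
d₂ = 0.4190 − 0.2263 = 0.1927 ≈ 0.19
exp(−rT) = exp(−0.09·0.5) = 0.9560
N(−d₂) = N(-0.19) = 0.4247;  N(−d₁) = N(-0.42) = 0.3372
P = 408·0.9560·0.4247 − 418·0.3372 = 165.6534 − 140.9496 = 24.7038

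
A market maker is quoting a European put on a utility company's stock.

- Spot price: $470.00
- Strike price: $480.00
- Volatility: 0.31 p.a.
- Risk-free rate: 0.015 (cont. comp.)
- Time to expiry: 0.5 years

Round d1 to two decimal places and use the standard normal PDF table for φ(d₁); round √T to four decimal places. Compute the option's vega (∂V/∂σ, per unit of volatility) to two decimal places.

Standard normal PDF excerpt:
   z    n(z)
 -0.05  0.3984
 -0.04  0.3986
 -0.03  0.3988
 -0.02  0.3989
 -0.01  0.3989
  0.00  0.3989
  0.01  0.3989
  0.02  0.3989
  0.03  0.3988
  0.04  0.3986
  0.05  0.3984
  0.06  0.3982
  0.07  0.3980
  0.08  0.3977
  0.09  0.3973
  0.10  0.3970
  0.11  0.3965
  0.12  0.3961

σ√T = 0.31 × 0.7071 = 0.2192
d₁ = [ln(470/480) + (0.015 + 0.31²/2)·0.5] / 0.2192 = [-0.0211 + 0.0315] / 0.2192 = 0.0478 ≈ 0.05
√T = √0.5 = 0.7071
φ(d₁) = φ(0.05) = 0.3984
vega = S·φ(d₁)·√T = 470·0.3984·0.7071 = 132.4031

132.40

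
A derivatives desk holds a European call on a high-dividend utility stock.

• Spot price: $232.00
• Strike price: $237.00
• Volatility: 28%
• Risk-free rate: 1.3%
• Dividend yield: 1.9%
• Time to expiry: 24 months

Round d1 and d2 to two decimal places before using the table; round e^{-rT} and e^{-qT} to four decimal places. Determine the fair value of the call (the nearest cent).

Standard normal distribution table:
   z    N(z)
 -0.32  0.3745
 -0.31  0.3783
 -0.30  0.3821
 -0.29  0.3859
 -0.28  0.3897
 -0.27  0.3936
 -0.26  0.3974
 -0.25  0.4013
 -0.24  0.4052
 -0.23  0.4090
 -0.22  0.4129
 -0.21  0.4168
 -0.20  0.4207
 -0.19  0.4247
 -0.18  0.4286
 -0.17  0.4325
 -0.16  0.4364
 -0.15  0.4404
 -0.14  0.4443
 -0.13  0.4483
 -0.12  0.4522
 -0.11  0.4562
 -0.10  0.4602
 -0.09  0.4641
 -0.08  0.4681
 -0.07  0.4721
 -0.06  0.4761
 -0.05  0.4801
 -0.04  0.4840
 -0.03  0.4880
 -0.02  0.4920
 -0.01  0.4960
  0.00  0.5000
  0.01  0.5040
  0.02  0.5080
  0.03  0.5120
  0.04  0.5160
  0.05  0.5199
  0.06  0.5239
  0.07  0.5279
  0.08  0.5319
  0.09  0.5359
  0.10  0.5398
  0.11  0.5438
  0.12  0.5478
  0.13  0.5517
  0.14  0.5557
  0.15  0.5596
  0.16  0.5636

σ√T = 0.28·√2 = 0.3960
d₁ = [ln(232/237) + (0.013 − 0.019 + 0.28²/2)·2] / 0.3960 = [-0.0213 + 0.0664] / 0.3960 = 0.1138 which rounds to 0.11
d₂ = d₁ − σ√T = 0.1138 − 0.3960 = -0.2821 which rounds to -0.28
exp(−qT) = exp(−0.019·2) = 0.9627;  exp(−rT) = exp(−0.013·2) = 0.9743
N(d₁) = N(0.11) = 0.5438;  N(d₂) = N(-0.28) = 0.3897
C = 232·0.9627·0.5438 − 237·0.9743·0.3897 = 121.4558 − 89.9853 = 31.4705

$31.47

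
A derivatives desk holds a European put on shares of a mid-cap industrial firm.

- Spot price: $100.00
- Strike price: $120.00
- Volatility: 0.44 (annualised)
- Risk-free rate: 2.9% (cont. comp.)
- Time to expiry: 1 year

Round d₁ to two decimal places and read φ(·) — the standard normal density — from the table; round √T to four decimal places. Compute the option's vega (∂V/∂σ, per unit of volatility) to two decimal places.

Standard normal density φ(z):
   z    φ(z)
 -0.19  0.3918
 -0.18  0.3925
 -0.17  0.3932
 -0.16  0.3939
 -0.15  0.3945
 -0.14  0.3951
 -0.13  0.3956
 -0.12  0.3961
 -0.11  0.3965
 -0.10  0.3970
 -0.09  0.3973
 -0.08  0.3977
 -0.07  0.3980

39.56

σ√T = 0.44 × 1.0000 = 0.4400
d₁ = [ln(100/120) + (0.029 + 0.44²/2)·1] / 0.4400 = [-0.1823 + 0.1258] / 0.4400 = -0.1285 which rounds to -0.13
√T = √1 = 1.0000
φ(d₁) = φ(-0.13) = 0.3956
vega = S·φ(d₁)·√T = 100·0.3956·1.0000 = 39.5600
(Call and put vega coincide under Black-Scholes.)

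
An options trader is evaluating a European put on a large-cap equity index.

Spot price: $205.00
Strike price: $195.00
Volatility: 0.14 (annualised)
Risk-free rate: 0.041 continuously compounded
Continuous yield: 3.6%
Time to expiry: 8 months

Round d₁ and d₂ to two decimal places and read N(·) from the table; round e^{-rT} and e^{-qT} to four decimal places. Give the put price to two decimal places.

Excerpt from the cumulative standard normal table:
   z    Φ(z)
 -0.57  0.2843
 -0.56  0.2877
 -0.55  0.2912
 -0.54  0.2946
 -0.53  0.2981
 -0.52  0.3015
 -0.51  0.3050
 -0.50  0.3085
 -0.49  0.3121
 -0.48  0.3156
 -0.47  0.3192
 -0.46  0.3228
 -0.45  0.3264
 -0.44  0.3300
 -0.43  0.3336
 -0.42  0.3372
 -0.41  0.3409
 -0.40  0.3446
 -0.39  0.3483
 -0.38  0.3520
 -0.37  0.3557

$4.34

σ√T = 0.14 × 0.8165 = 0.1143
d₁ = [ln(205/195) + (0.041 − 0.036 + ½·0.14²)·0.6667] / (σ√T) = (0.0500 + 0.0099) / 0.1143 = 0.5238 which rounds to 0.52
d₂ = 0.5238 − 0.1143 = 0.4095 which rounds to 0.41
exp(−qT) = exp(−0.036·0.6667) = 0.9763;  exp(−rT) = exp(−0.041·0.6667) = 0.9730
N(−d₂) = N(-0.41) = 0.3409;  N(−d₁) = N(-0.52) = 0.3015
P = 195·0.9730·0.3409 − 205·0.9763·0.3015 = 64.6807 − 60.3427 = 4.3380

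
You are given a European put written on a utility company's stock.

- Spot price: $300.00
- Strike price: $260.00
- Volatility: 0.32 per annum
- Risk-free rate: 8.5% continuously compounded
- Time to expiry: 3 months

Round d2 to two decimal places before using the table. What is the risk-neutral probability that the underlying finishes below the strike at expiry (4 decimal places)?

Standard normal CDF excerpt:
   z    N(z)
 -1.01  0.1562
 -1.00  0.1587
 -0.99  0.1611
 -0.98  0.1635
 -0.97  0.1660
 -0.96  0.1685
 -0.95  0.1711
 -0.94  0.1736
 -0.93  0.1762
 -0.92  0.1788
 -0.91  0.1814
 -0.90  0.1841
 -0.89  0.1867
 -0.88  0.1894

0.1711

σ√T = 0.32 × 0.5000 = 0.1600
ln(S/K) + (r + σ²/2)T = ln(300/260) + (0.085 + 0.32²/2)·0.25 = 0.1431 + 0.0341 = 0.1772
d₁ = 0.1772 / 0.1600 = 1.1072 ⇒ 1.11
d₂ = d₁ − σ√T = 1.1072 − 0.1600 = 0.9472 ⇒ 0.95
Risk-neutral Pr[S_T < K] = N(−d₂) = N(-0.95) = 0.1711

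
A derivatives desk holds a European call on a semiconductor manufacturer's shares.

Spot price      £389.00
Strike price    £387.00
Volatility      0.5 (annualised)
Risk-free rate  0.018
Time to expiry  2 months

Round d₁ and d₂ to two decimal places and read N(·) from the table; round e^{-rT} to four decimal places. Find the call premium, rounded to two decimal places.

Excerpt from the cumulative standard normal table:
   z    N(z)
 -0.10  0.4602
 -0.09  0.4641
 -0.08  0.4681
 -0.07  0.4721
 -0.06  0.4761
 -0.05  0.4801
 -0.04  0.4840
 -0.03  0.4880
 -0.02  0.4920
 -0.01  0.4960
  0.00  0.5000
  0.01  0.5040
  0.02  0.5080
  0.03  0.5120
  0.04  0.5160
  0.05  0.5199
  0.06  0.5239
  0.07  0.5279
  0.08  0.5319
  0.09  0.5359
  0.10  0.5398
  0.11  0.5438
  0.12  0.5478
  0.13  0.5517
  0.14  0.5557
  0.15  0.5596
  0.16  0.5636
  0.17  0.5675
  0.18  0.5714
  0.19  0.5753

£32.47

σ√T = 0.5·√0.1667 = 0.2041
d₁ = [ln(389/387) + (0.018 + 0.5²/2)·0.1667] / 0.2041 = [0.0052 + 0.0238] / 0.2041 = 0.1420 ≈ 0.14
d₂ = d₁ − σ√T = 0.1420 − 0.2041 = -0.0621 ≈ -0.06
e^(−rT) = e^(−0.018·0.1667) = 0.9970
N(d₁) = N(0.14) = 0.5557;  N(d₂) = N(-0.06) = 0.4761
C = 389·0.5557 − 387·0.9970·0.4761 = 216.1673 − 183.6979 = 32.4694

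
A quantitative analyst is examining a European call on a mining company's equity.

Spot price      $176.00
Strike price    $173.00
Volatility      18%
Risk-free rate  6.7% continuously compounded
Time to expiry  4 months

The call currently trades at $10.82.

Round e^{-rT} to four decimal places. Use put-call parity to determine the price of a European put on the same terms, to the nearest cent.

exp(−rT) = exp(−0.067·0.3333) = 0.9779
Put-call parity: C − P = S − K·e^(−rT) = 176 − 173·0.9779 = 176 − 169.1767 = 6.8233
P = C − (C − P) = 10.82 − (6.8233) = 3.9967

$4.00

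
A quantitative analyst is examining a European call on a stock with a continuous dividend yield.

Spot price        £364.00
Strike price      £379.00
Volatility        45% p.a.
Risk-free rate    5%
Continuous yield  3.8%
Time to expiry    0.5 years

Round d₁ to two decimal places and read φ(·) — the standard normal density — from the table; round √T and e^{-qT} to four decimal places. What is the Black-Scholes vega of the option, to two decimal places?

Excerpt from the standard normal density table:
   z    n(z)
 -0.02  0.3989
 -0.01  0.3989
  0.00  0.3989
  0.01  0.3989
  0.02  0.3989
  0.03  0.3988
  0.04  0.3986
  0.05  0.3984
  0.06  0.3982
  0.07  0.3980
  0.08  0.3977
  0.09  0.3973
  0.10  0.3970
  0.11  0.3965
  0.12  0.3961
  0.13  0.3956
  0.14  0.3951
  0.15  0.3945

σ√T = 0.45·√0.5 = 0.3182
d₁ = [ln(364/379) + (0.05 − 0.038 + ½·0.45²)·0.5] / (σ√T) = (-0.0404 + 0.0566) / 0.3182 = 0.0510 ⇒ 0.05
√T = √0.5 = 0.7071
φ(d₁) = φ(0.05) = 0.3984
exp(−qT) = exp(−0.038·0.5) = 0.9812
vega = S·exp(−qT)·φ(d₁)·√T = 364·0.9812·0.3984·0.7071 = 100.6142

100.61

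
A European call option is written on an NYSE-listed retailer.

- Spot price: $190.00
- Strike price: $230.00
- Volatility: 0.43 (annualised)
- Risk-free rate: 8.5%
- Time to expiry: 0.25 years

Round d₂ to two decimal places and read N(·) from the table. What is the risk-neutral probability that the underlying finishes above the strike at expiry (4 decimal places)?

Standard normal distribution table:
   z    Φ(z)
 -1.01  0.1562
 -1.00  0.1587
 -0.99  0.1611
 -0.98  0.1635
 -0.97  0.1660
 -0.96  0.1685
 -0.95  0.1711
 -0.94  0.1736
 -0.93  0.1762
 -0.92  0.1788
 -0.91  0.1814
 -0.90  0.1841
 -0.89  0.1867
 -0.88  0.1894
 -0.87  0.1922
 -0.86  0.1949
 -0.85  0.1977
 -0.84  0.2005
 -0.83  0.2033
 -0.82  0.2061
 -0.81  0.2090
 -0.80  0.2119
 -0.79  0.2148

0.1841

T = 0.25;  σ√T = 0.2150
d₁ = [ln(190/230) + (0.085 + 0.43²/2)·0.25] / 0.2150 = [-0.1911 + 0.0444] / 0.2150 = -0.6823 which rounds to -0.68
d₂ = d₁ − σ√T = -0.6823 − 0.2150 = -0.8973 which rounds to -0.90
Risk-neutral Pr[S_T > K] = N(d₂) = N(-0.90) = 0.1841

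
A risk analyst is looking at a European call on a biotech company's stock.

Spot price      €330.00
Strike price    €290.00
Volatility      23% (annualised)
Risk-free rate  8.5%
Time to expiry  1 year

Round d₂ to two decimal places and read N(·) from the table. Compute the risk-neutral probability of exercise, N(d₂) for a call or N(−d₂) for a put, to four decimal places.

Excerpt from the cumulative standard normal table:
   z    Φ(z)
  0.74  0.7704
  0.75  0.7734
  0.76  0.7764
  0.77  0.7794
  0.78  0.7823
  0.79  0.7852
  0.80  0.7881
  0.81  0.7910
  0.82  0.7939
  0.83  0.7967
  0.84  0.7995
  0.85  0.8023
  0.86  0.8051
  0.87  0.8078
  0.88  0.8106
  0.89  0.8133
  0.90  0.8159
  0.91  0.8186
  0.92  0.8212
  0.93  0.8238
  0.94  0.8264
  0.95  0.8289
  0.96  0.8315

σ√T = 0.23·√1 = 0.2300
d₁ = [ln(330/290) + (0.085 + ½·0.23²)·1] / (σ√T) = (0.1292 + 0.1115) / 0.2300 = 1.0464 → 1.05
d₂ = 1.0464 − 0.2300 = 0.8164 → 0.82
Risk-neutral Pr[S_T > K] = N(d₂) = N(0.82) = 0.7939

0.7939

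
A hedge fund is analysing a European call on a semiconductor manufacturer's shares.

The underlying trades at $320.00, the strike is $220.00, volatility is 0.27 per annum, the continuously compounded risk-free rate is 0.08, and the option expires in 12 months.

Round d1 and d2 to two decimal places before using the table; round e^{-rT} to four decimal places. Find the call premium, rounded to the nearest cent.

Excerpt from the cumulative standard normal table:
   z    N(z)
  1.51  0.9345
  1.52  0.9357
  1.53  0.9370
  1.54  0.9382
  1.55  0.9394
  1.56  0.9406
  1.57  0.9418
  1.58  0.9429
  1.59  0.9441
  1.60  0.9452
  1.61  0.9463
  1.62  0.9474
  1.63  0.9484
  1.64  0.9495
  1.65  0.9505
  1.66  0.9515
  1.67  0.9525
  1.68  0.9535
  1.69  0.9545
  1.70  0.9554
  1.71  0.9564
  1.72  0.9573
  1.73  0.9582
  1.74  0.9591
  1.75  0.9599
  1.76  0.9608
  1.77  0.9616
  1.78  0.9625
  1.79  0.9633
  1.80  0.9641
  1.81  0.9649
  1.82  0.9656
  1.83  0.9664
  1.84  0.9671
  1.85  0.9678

T = 1;  σ√T = 0.2700
d₁ = [ln(320/220) + (0.08 + ½·0.27²)·1] / (σ√T) = (0.3747 + 0.1164) / 0.2700 = 1.8190 → 1.82
d₂ = 1.8190 − 0.2700 = 1.5490 → 1.55
e^(−rT) = e^(−0.08·1) = 0.9231
N(d₁) = N(1.82) = 0.9656;  N(d₂) = N(1.55) = 0.9394
C = 320·0.9656 − 220·0.9231·0.9394 = 308.9920 − 190.7752 = 118.2168

$118.22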